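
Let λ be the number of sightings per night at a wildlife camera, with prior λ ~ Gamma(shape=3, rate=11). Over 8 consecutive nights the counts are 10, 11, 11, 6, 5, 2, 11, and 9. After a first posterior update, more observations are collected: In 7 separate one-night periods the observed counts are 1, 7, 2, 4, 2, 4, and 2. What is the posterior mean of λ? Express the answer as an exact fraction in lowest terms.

45/13

Total count: 10 + 11 + 11 + 6 + 5 + 2 + 11 + 9 = 65.
Total exposure: 8 nights.
After the first batch: Gamma(3 + 65, 11 + 8) = Gamma(68, 19).
Total count: 1 + 7 + 2 + 4 + 2 + 4 + 2 = 22.
Total exposure: 7 nights.
After the second batch: Gamma(68 + 22, 19 + 7) = Gamma(90, 26).
Posterior mean = α'/β' = 90/26 = 45/13.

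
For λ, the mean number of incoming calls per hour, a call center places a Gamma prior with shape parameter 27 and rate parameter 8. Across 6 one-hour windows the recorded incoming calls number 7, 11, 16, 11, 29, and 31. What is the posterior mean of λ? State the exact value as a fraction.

66/7

Total count: 7 + 11 + 16 + 11 + 29 + 31 = 105.
Total exposure: 6 hours.
Conjugate update: add total count to the shape and total exposure to the rate, giving Gamma(132, 14).
Posterior mean = α'/β' = 132/14 = 66/7.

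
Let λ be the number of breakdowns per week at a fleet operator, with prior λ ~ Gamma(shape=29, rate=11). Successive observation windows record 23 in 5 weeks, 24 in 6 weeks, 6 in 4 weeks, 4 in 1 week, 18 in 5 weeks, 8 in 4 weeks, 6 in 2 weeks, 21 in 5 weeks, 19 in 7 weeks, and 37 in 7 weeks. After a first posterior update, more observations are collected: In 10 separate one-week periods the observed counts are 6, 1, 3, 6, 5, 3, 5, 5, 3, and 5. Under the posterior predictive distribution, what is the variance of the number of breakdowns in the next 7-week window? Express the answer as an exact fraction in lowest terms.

Total count: 23 + 24 + 6 + 4 + 18 + 8 + 6 + 21 + 19 + 37 = 166.
Total exposure: 5 + 6 + 4 + 1 + 5 + 4 + 2 + 5 + 7 + 7 = 46 weeks.
After the first batch: Gamma(29 + 166, 11 + 46) = Gamma(195, 57).
Total count: 6 + 1 + 3 + 6 + 5 + 3 + 5 + 5 + 3 + 5 = 42.
Total exposure: 10 weeks.
After the second batch: Gamma(195 + 42, 57 + 10) = Gamma(237, 67).
The posterior predictive for a window of length T is Negative Binomial with variance T·α'·(β'+T)/β'² = 7·237·74/4489 = 122766/4489.

122766/4489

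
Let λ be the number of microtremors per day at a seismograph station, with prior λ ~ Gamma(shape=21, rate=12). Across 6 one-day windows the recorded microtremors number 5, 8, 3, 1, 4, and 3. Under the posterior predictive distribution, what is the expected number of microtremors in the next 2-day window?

Total count: 5 + 8 + 3 + 1 + 4 + 3 = 24.
Total exposure: 6 days.
The Gamma prior is conjugate for the Poisson rate, so λ | data ~ Gamma(21+24, 12+6) = Gamma(45, 18).
Predictive mean over a 2-day window = T·E[λ|data] = 2·45/18 = 5.

5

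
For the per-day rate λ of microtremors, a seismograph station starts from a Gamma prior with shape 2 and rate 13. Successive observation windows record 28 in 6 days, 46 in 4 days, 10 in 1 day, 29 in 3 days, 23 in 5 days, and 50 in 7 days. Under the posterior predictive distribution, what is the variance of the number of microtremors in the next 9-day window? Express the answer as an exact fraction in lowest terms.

Total count: 28 + 46 + 10 + 29 + 23 + 50 = 186.
Total exposure: 6 + 4 + 1 + 3 + 5 + 7 = 26 days.
Conjugate update: add total count to the shape and total exposure to the rate, giving Gamma(188, 39).
The posterior predictive for a window of length T is Negative Binomial with variance T·α'·(β'+T)/β'² = 9·188·48/1521 = 9024/169.

9024/169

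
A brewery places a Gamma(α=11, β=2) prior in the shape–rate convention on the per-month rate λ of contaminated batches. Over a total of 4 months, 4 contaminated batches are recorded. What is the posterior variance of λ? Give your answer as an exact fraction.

Total count 4 over total exposure 4 months.
The Gamma prior is conjugate for the Poisson rate, so λ | data ~ Gamma(11+4, 2+4) = Gamma(15, 6).
Posterior variance = α'/β'² = 15/36 = 5/12.

5/12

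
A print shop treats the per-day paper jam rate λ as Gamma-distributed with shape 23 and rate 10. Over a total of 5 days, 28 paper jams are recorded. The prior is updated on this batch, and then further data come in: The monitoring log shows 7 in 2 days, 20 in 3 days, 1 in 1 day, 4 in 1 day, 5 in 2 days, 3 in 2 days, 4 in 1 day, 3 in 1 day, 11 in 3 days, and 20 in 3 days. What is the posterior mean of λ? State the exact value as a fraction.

129/34

Total count 28 over total exposure 5 days.
After the first batch: Gamma(23 + 28, 10 + 5) = Gamma(51, 15).
Total count: 7 + 20 + 1 + 4 + 5 + 3 + 4 + 3 + 11 + 20 = 78.
Total exposure: 2 + 3 + 1 + 1 + 2 + 2 + 1 + 1 + 3 + 3 = 19 days.
After the second batch: Gamma(51 + 78, 15 + 19) = Gamma(129, 34).
Posterior mean = α'/β' = 129/34.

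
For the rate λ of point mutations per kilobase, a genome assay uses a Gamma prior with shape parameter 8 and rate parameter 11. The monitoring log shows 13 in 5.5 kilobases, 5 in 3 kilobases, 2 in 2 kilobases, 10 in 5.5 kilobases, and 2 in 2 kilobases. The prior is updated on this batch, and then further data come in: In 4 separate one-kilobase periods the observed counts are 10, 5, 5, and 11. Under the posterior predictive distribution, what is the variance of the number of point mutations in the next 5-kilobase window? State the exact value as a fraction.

Total count: 13 + 5 + 2 + 10 + 2 = 32.
Total exposure: 5.5 + 3 + 2 + 5.5 + 2 = 18 kilobases.
After the first batch: Gamma(8 + 32, 11 + 18) = Gamma(40, 29).
Total count: 10 + 5 + 5 + 11 = 31.
Total exposure: 4 kilobases.
After the second batch: Gamma(40 + 31, 29 + 4) = Gamma(71, 33).
The posterior predictive for a window of length T is Negative Binomial with variance T·α'·(β'+T)/β'² = 5·71·38/1089 = 13490/1089.

13490/1089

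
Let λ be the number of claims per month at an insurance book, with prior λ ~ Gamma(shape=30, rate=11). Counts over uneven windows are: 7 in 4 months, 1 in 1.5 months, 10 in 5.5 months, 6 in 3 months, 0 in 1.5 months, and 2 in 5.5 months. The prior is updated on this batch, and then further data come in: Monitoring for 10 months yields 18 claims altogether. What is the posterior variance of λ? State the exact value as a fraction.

Total count: 7 + 1 + 10 + 6 + 0 + 2 = 26.
Total exposure: 4 + 1.5 + 5.5 + 3 + 1.5 + 5.5 = 21 months.
After the first batch: Gamma(30 + 26, 11 + 21) = Gamma(56, 32).
Total count 18 over total exposure 10 months.
After the second batch: Gamma(56 + 18, 32 + 10) = Gamma(74, 42).
Posterior variance = α'/β'² = 74/1764 = 37/882.

37/882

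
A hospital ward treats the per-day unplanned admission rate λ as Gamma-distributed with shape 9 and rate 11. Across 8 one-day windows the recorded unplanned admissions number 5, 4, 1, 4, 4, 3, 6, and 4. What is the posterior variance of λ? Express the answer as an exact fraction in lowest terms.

Total count: 5 + 4 + 1 + 4 + 4 + 3 + 6 + 4 = 31.
Total exposure: 8 days.
The Gamma prior is conjugate for the Poisson rate, so λ | data ~ Gamma(9+31, 11+8) = Gamma(40, 19).
Posterior variance = α'/β'² = 40/361.

40/361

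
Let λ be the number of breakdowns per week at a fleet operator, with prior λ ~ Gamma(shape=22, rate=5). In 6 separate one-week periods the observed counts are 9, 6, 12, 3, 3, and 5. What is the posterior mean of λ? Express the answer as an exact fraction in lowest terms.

Total count: 9 + 6 + 12 + 3 + 3 + 5 = 38.
Total exposure: 6 weeks.
Gamma(α, β) with Poisson data over total exposure Σt gives posterior Gamma(α+Σx, β+Σt) = Gamma(60, 11).
Posterior mean = α'/β' = 60/11.

60/11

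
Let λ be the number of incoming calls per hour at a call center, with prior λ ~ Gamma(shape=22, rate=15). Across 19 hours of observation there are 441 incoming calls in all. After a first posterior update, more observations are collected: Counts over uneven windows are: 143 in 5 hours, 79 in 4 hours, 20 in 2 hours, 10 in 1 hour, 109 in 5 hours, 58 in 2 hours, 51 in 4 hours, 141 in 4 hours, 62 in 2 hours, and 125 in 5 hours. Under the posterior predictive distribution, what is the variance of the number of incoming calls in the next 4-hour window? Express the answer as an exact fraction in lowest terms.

22698/289

Total count 441 over total exposure 19 hours.
After the first batch: Gamma(22 + 441, 15 + 19) = Gamma(463, 34).
Total count: 143 + 79 + 20 + 10 + 109 + 58 + 51 + 141 + 62 + 125 = 798.
Total exposure: 5 + 4 + 2 + 1 + 5 + 2 + 4 + 4 + 2 + 5 = 34 hours.
After the second batch: Gamma(463 + 798, 34 + 34) = Gamma(1261, 68).
The posterior predictive for a window of length T is Negative Binomial with variance T·α'·(β'+T)/β'² = 4·1261·72/4624 = 22698/289.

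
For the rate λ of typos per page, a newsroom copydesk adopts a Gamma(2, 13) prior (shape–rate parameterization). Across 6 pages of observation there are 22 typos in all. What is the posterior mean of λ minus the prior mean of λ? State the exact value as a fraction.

Total count 22 over total exposure 6 pages.
The Gamma prior is conjugate for the Poisson rate, so λ | data ~ Gamma(2+22, 13+6) = Gamma(24, 19).
Posterior mean = 24/19 = 24/19; prior mean = 2/13 = 2/13. Difference = 24/19 − 2/13 = 274/247.

274/247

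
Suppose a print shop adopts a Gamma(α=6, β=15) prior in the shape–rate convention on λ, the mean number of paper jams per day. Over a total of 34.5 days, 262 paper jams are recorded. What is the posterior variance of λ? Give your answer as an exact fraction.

Total count 262 over total exposure 34.5 days.
Conjugate update: add total count to the shape and total exposure to the rate, giving Gamma(268, 99/2).
Posterior variance = α'/β'² = 268/(9801/4) = 1072/9801.

1072/9801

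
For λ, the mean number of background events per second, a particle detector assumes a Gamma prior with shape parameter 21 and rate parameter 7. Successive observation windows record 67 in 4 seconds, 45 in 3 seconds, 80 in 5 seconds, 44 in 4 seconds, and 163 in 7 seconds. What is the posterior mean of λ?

14

Total count: 67 + 45 + 80 + 44 + 163 = 399.
Total exposure: 4 + 3 + 5 + 4 + 7 = 23 seconds.
By Gamma–Poisson conjugacy, the posterior is Gamma(α + Σx, β + Σt) = Gamma(21 + 399, 7 + 23) = Gamma(420, 30).
Posterior mean = α'/β' = 420/30 = 14.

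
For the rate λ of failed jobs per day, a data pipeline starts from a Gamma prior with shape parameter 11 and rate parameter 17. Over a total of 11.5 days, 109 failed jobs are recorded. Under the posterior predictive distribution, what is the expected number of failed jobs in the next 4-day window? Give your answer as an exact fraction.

Total count 109 over total exposure 11.5 days.
The Gamma prior is conjugate for the Poisson rate, so λ | data ~ Gamma(11+109, 17+11.5) = Gamma(120, 57/2).
Predictive mean over a 4-day window = T·E[λ|data] = 4·120/(57/2) = 320/19.

320/19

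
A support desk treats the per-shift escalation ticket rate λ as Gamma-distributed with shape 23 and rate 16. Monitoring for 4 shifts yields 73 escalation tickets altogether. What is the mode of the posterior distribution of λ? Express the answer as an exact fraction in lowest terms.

Total count 73 over total exposure 4 shifts.
By Gamma–Poisson conjugacy, the posterior is Gamma(α + Σx, β + Σt) = Gamma(23 + 73, 16 + 4) = Gamma(96, 20).
Posterior mode = (α'−1)/β' = 95/20 = 19/4.

19/4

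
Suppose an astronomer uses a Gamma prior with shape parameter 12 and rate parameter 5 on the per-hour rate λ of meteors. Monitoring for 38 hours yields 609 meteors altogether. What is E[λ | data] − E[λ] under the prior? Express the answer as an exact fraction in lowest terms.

2589/215

Total count 609 over total exposure 38 hours.
Gamma(α, β) with Poisson data over total exposure Σt gives posterior Gamma(α+Σx, β+Σt) = Gamma(621, 43).
Posterior mean = 621/43 = 621/43; prior mean = 12/5 = 12/5. Difference = 621/43 − 12/5 = 2589/215.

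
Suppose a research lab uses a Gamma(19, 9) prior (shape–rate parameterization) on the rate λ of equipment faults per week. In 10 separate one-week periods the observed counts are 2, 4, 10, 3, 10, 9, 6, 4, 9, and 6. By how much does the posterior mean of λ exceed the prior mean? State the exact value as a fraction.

377/171

Total count: 2 + 4 + 10 + 3 + 10 + 9 + 6 + 4 + 9 + 6 = 63.
Total exposure: 10 weeks.
Conjugate update: add total count to the shape and total exposure to the rate, giving Gamma(82, 19).
Posterior mean = 82/19 = 82/19; prior mean = 19/9 = 19/9. Difference = 82/19 − 19/9 = 377/171.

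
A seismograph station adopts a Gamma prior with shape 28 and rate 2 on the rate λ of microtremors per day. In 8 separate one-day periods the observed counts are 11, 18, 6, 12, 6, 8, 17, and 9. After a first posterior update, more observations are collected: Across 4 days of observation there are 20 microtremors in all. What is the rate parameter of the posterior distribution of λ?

14

Total count: 11 + 18 + 6 + 12 + 6 + 8 + 17 + 9 = 87.
Total exposure: 8 days.
After the first batch: Gamma(28 + 87, 2 + 8) = Gamma(115, 10).
Total count 20 over total exposure 4 days.
After the second batch: Gamma(115 + 20, 10 + 4) = Gamma(135, 14).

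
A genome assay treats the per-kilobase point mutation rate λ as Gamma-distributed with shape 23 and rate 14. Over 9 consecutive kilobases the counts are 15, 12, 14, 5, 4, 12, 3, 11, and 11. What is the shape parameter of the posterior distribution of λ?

Total count: 15 + 12 + 14 + 5 + 4 + 12 + 3 + 11 + 11 = 87.
Total exposure: 9 kilobases.
The Gamma prior is conjugate for the Poisson rate, so λ | data ~ Gamma(23+87, 14+9) = Gamma(110, 23).

110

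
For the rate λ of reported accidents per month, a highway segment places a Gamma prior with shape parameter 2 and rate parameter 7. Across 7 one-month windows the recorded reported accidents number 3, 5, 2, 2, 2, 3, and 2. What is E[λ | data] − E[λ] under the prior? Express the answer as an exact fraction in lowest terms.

17/14

Total count: 3 + 5 + 2 + 2 + 2 + 3 + 2 = 19.
Total exposure: 7 months.
Posterior: α' = 2 + 19 = 21, β' = 7 + 7 = 14.
Posterior mean = 21/14 = 3/2; prior mean = 2/7 = 2/7. Difference = 3/2 − 2/7 = 17/14.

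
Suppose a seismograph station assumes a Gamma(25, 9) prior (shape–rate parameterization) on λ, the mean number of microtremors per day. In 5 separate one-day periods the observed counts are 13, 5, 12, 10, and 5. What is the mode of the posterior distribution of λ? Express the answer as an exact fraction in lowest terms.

69/14

Total count: 13 + 5 + 12 + 10 + 5 = 45.
Total exposure: 5 days.
Conjugate update: add total count to the shape and total exposure to the rate, giving Gamma(70, 14).
Posterior mode = (α'−1)/β' = 69/14.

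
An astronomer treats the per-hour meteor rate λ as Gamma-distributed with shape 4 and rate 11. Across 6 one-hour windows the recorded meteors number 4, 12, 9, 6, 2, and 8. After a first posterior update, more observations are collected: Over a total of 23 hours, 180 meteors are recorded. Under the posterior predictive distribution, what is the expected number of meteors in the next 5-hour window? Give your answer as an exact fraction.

225/8

Total count: 4 + 12 + 9 + 6 + 2 + 8 = 41.
Total exposure: 6 hours.
After the first batch: Gamma(4 + 41, 11 + 6) = Gamma(45, 17).
Total count 180 over total exposure 23 hours.
After the second batch: Gamma(45 + 180, 17 + 23) = Gamma(225, 40).
Predictive mean over a 5-hour window = T·E[λ|data] = 5·225/40 = 225/8.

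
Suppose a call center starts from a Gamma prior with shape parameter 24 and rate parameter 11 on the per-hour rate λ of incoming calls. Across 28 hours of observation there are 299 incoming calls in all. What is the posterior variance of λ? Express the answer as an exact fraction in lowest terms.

323/1521

Total count 299 over total exposure 28 hours.
The Gamma prior is conjugate for the Poisson rate, so λ | data ~ Gamma(24+299, 11+28) = Gamma(323, 39).
Posterior variance = α'/β'² = 323/1521.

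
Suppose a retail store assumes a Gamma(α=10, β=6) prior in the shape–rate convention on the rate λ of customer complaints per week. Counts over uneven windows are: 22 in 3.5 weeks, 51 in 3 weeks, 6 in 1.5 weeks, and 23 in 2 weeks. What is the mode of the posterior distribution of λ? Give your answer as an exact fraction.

111/16

Total count: 22 + 51 + 6 + 23 = 102.
Total exposure: 3.5 + 3 + 1.5 + 2 = 10 weeks.
By Gamma–Poisson conjugacy, the posterior is Gamma(α + Σx, β + Σt) = Gamma(10 + 102, 6 + 10) = Gamma(112, 16).
Posterior mode = (α'−1)/β' = 111/16.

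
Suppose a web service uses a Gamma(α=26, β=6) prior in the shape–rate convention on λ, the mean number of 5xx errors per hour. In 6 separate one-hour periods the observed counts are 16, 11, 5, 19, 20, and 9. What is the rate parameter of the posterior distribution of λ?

12

Total count: 16 + 11 + 5 + 19 + 20 + 9 = 80.
Total exposure: 6 hours.
Posterior: α' = 26 + 80 = 106, β' = 6 + 6 = 12.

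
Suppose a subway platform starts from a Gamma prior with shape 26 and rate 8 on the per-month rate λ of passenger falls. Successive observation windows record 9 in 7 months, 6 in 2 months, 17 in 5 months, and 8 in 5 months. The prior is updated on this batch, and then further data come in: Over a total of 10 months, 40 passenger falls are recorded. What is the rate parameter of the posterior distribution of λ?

Total count: 9 + 6 + 17 + 8 = 40.
Total exposure: 7 + 2 + 5 + 5 = 19 months.
After the first batch: Gamma(26 + 40, 8 + 19) = Gamma(66, 27).
Total count 40 over total exposure 10 months.
After the second batch: Gamma(66 + 40, 27 + 10) = Gamma(106, 37).

37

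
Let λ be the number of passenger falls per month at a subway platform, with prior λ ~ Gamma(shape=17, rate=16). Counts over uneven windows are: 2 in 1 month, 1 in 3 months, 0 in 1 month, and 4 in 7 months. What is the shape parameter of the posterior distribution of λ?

Total count: 2 + 1 + 0 + 4 = 7.
Total exposure: 1 + 3 + 1 + 7 = 12 months.
Conjugate update: add total count to the shape and total exposure to the rate, giving Gamma(24, 28).

24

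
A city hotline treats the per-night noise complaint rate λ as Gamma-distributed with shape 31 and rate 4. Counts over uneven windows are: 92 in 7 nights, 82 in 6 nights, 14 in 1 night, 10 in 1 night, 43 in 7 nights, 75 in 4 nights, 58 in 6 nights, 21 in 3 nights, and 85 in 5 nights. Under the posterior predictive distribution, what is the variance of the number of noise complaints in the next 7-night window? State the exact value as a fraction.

Total count: 92 + 82 + 14 + 10 + 43 + 75 + 58 + 21 + 85 = 480.
Total exposure: 7 + 6 + 1 + 1 + 7 + 4 + 6 + 3 + 5 = 40 nights.
Gamma(α, β) with Poisson data over total exposure Σt gives posterior Gamma(α+Σx, β+Σt) = Gamma(511, 44).
The posterior predictive for a window of length T is Negative Binomial with variance T·α'·(β'+T)/β'² = 7·511·51/1936 = 182427/1936.

182427/1936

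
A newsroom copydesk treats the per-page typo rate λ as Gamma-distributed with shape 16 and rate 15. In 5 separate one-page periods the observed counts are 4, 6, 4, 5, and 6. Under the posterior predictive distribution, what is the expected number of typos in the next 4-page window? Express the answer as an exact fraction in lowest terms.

41/5

Total count: 4 + 6 + 4 + 5 + 6 = 25.
Total exposure: 5 pages.
Gamma(α, β) with Poisson data over total exposure Σt gives posterior Gamma(α+Σx, β+Σt) = Gamma(41, 20).
Predictive mean over a 4-page window = T·E[λ|data] = 4·41/20 = 41/5.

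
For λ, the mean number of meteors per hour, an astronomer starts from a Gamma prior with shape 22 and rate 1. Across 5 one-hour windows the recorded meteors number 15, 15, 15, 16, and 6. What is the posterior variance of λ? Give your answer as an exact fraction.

89/36

Total count: 15 + 15 + 15 + 16 + 6 = 67.
Total exposure: 5 hours.
Posterior: α' = 22 + 67 = 89, β' = 1 + 5 = 6.
Posterior variance = α'/β'² = 89/36.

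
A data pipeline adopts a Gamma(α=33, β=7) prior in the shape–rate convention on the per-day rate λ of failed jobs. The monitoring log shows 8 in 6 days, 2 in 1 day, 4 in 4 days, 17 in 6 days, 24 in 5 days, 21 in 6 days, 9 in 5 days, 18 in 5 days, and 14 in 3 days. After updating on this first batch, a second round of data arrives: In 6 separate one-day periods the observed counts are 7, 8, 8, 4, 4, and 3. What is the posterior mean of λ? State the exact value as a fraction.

Total count: 8 + 2 + 4 + 17 + 24 + 21 + 9 + 18 + 14 = 117.
Total exposure: 6 + 1 + 4 + 6 + 5 + 6 + 5 + 5 + 3 = 41 days.
After the first batch: Gamma(33 + 117, 7 + 41) = Gamma(150, 48).
Total count: 7 + 8 + 8 + 4 + 4 + 3 = 34.
Total exposure: 6 days.
After the second batch: Gamma(150 + 34, 48 + 6) = Gamma(184, 54).
Posterior mean = α'/β' = 184/54 = 92/27.

92/27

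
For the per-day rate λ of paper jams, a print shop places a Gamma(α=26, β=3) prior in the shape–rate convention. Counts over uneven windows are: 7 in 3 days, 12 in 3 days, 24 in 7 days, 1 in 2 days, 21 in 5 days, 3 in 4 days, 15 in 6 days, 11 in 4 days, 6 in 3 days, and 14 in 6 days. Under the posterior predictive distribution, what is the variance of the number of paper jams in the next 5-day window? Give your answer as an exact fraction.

Total count: 7 + 12 + 24 + 1 + 21 + 3 + 15 + 11 + 6 + 14 = 114.
Total exposure: 3 + 3 + 7 + 2 + 5 + 4 + 6 + 4 + 3 + 6 = 43 days.
The Gamma prior is conjugate for the Poisson rate, so λ | data ~ Gamma(26+114, 3+43) = Gamma(140, 46).
The posterior predictive for a window of length T is Negative Binomial with variance T·α'·(β'+T)/β'² = 5·140·51/2116 = 8925/529.

8925/529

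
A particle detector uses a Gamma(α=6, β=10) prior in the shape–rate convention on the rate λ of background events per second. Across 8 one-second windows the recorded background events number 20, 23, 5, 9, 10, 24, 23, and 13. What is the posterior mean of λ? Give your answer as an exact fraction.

133/18

Total count: 20 + 23 + 5 + 9 + 10 + 24 + 23 + 13 = 127.
Total exposure: 8 seconds.
Gamma(α, β) with Poisson data over total exposure Σt gives posterior Gamma(α+Σx, β+Σt) = Gamma(133, 18).
Posterior mean = α'/β' = 133/18.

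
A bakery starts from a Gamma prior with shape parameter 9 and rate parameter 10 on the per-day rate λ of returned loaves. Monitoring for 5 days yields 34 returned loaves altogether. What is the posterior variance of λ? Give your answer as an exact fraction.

Total count 34 over total exposure 5 days.
Gamma(α, β) with Poisson data over total exposure Σt gives posterior Gamma(α+Σx, β+Σt) = Gamma(43, 15).
Posterior variance = α'/β'² = 43/225.

43/225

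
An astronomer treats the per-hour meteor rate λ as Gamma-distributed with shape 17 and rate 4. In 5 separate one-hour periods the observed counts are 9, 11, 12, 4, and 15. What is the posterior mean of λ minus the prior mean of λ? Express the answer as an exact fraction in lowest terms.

Total count: 9 + 11 + 12 + 4 + 15 = 51.
Total exposure: 5 hours.
Posterior: α' = 17 + 51 = 68, β' = 4 + 5 = 9.
Posterior mean = 68/9 = 68/9; prior mean = 17/4 = 17/4. Difference = 68/9 − 17/4 = 119/36.

119/36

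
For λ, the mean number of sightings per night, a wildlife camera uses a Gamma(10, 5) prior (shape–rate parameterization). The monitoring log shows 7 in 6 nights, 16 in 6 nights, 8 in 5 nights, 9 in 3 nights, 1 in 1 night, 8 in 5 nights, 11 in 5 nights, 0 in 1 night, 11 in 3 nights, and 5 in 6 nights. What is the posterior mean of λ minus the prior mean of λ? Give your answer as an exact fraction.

-3/23

Total count: 7 + 16 + 8 + 9 + 1 + 8 + 11 + 0 + 11 + 5 = 76.
Total exposure: 6 + 6 + 5 + 3 + 1 + 5 + 5 + 1 + 3 + 6 = 41 nights.
Gamma(α, β) with Poisson data over total exposure Σt gives posterior Gamma(α+Σx, β+Σt) = Gamma(86, 46).
Posterior mean = 86/46 = 43/23; prior mean = 10/5 = 2. Difference = 43/23 − 2 = -3/23.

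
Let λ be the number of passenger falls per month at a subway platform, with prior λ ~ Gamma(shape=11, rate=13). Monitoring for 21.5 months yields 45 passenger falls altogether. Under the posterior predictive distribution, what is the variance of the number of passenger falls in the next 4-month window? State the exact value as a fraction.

34496/4761

Total count 45 over total exposure 21.5 months.
Posterior: α' = 11 + 45 = 56, β' = 13 + 21.5 = 69/2.
The posterior predictive for a window of length T is Negative Binomial with variance T·α'·(β'+T)/β'² = 4·56·(77/2)/(4761/4) = 34496/4761.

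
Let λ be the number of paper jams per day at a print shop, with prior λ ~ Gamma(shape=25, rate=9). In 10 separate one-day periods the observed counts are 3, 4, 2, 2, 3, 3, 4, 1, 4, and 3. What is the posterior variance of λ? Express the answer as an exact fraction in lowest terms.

54/361

Total count: 3 + 4 + 2 + 2 + 3 + 3 + 4 + 1 + 4 + 3 = 29.
Total exposure: 10 days.
By Gamma–Poisson conjugacy, the posterior is Gamma(α + Σx, β + Σt) = Gamma(25 + 29, 9 + 10) = Gamma(54, 19).
Posterior variance = α'/β'² = 54/361.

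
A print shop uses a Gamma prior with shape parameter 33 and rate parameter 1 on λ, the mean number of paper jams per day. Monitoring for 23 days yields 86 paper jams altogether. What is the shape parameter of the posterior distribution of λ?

119

Total count 86 over total exposure 23 days.
The Gamma prior is conjugate for the Poisson rate, so λ | data ~ Gamma(33+86, 1+23) = Gamma(119, 24).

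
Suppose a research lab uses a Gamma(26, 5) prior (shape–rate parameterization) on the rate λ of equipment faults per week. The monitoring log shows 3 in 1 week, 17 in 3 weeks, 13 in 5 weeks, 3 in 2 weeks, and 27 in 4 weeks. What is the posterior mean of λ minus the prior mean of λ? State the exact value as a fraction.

Total count: 3 + 17 + 13 + 3 + 27 = 63.
Total exposure: 1 + 3 + 5 + 2 + 4 = 15 weeks.
The Gamma prior is conjugate for the Poisson rate, so λ | data ~ Gamma(26+63, 5+15) = Gamma(89, 20).
Posterior mean = 89/20 = 89/20; prior mean = 26/5 = 26/5. Difference = 89/20 − 26/5 = -3/4.

-3/4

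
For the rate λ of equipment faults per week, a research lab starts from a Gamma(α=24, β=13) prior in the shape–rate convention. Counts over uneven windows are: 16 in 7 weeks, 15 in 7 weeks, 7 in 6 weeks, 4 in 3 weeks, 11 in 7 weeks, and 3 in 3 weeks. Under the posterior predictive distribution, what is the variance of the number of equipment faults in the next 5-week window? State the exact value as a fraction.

5100/529

Total count: 16 + 15 + 7 + 4 + 11 + 3 = 56.
Total exposure: 7 + 7 + 6 + 3 + 7 + 3 = 33 weeks.
By Gamma–Poisson conjugacy, the posterior is Gamma(α + Σx, β + Σt) = Gamma(24 + 56, 13 + 33) = Gamma(80, 46).
The posterior predictive for a window of length T is Negative Binomial with variance T·α'·(β'+T)/β'² = 5·80·51/2116 = 5100/529.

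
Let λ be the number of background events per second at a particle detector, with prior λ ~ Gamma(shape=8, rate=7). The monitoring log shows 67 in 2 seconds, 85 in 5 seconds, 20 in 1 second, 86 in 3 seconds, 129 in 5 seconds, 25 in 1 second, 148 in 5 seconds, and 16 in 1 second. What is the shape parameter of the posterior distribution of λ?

Total count: 67 + 85 + 20 + 86 + 129 + 25 + 148 + 16 = 576.
Total exposure: 2 + 5 + 1 + 3 + 5 + 1 + 5 + 1 = 23 seconds.
Gamma(α, β) with Poisson data over total exposure Σt gives posterior Gamma(α+Σx, β+Σt) = Gamma(584, 30).

584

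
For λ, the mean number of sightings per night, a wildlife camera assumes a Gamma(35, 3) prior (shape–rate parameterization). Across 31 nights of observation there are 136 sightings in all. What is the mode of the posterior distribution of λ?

5

Total count 136 over total exposure 31 nights.
Conjugate update: add total count to the shape and total exposure to the rate, giving Gamma(171, 34).
Posterior mode = (α'−1)/β' = 170/34 = 5.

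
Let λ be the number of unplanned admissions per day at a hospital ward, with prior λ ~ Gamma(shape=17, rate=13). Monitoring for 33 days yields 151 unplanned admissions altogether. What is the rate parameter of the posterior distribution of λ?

Total count 151 over total exposure 33 days.
Conjugate update: add total count to the shape and total exposure to the rate, giving Gamma(168, 46).

46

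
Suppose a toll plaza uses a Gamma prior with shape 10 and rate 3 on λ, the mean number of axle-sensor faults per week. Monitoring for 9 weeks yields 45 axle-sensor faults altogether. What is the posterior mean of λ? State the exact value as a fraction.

Total count 45 over total exposure 9 weeks.
Posterior: α' = 10 + 45 = 55, β' = 3 + 9 = 12.
Posterior mean = α'/β' = 55/12.

55/12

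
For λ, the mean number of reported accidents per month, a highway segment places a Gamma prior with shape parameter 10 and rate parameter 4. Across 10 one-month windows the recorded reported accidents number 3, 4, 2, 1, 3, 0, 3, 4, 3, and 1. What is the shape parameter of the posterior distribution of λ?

Total count: 3 + 4 + 2 + 1 + 3 + 0 + 3 + 4 + 3 + 1 = 24.
Total exposure: 10 months.
By Gamma–Poisson conjugacy, the posterior is Gamma(α + Σx, β + Σt) = Gamma(10 + 24, 4 + 10) = Gamma(34, 14).

34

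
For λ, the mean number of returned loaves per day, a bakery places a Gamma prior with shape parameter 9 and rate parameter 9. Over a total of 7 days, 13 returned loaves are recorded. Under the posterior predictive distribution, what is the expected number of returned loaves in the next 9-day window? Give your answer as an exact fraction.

Total count 13 over total exposure 7 days.
Conjugate update: add total count to the shape and total exposure to the rate, giving Gamma(22, 16).
Predictive mean over a 9-day window = T·E[λ|data] = 9·22/16 = 99/8.

99/8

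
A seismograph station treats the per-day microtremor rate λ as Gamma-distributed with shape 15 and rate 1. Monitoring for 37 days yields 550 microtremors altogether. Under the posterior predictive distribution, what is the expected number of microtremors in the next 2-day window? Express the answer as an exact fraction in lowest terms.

Total count 550 over total exposure 37 days.
Posterior: α' = 15 + 550 = 565, β' = 1 + 37 = 38.
Predictive mean over a 2-day window = T·E[λ|data] = 2·565/38 = 565/19.

565/19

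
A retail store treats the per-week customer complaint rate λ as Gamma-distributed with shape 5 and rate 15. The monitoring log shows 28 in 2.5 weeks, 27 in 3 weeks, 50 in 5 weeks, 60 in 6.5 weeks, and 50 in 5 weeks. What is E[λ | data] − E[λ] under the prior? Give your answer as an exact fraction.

623/111

Total count: 28 + 27 + 50 + 60 + 50 = 215.
Total exposure: 2.5 + 3 + 5 + 6.5 + 5 = 22 weeks.
The Gamma prior is conjugate for the Poisson rate, so λ | data ~ Gamma(5+215, 15+22) = Gamma(220, 37).
Posterior mean = 220/37 = 220/37; prior mean = 5/15 = 1/3. Difference = 220/37 − 1/3 = 623/111.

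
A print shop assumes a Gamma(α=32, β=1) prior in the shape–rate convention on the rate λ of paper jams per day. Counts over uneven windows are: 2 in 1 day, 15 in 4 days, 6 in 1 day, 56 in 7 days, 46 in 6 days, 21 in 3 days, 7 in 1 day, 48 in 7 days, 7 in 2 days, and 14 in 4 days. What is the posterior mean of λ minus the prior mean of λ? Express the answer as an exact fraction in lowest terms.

-930/37

Total count: 2 + 15 + 6 + 56 + 46 + 21 + 7 + 48 + 7 + 14 = 222.
Total exposure: 1 + 4 + 1 + 7 + 6 + 3 + 1 + 7 + 2 + 4 = 36 days.
Conjugate update: add total count to the shape and total exposure to the rate, giving Gamma(254, 37).
Posterior mean = 254/37 = 254/37; prior mean = 32/1 = 32. Difference = 254/37 − 32 = -930/37.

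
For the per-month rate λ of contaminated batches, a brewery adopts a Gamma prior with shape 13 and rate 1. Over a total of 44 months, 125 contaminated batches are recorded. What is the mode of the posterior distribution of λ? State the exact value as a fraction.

Total count 125 over total exposure 44 months.
Conjugate update: add total count to the shape and total exposure to the rate, giving Gamma(138, 45).
Posterior mode = (α'−1)/β' = 137/45.

137/45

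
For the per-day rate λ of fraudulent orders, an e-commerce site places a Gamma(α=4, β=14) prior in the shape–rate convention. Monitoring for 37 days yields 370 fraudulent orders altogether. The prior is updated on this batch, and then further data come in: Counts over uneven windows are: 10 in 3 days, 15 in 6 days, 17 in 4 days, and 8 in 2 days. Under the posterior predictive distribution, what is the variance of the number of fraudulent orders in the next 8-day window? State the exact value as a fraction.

Total count 370 over total exposure 37 days.
After the first batch: Gamma(4 + 370, 14 + 37) = Gamma(374, 51).
Total count: 10 + 15 + 17 + 8 = 50.
Total exposure: 3 + 6 + 4 + 2 = 15 days.
After the second batch: Gamma(374 + 50, 51 + 15) = Gamma(424, 66).
The posterior predictive for a window of length T is Negative Binomial with variance T·α'·(β'+T)/β'² = 8·424·74/4356 = 62752/1089.

62752/1089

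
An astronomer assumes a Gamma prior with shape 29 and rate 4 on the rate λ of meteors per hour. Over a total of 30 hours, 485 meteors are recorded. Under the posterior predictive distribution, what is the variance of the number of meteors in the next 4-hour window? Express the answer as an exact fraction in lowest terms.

19532/289

Total count 485 over total exposure 30 hours.
The Gamma prior is conjugate for the Poisson rate, so λ | data ~ Gamma(29+485, 4+30) = Gamma(514, 34).
The posterior predictive for a window of length T is Negative Binomial with variance T·α'·(β'+T)/β'² = 4·514·38/1156 = 19532/289.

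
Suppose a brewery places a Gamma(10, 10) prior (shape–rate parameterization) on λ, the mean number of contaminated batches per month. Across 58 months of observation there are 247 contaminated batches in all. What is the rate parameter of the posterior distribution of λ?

68

Total count 247 over total exposure 58 months.
Conjugate update: add total count to the shape and total exposure to the rate, giving Gamma(257, 68).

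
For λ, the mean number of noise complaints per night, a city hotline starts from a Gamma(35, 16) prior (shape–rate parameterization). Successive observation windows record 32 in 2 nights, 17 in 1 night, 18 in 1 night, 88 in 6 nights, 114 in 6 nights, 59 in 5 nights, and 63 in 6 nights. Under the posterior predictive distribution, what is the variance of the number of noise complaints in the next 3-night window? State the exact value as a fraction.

Total count: 32 + 17 + 18 + 88 + 114 + 59 + 63 = 391.
Total exposure: 2 + 1 + 1 + 6 + 6 + 5 + 6 = 27 nights.
By Gamma–Poisson conjugacy, the posterior is Gamma(α + Σx, β + Σt) = Gamma(35 + 391, 16 + 27) = Gamma(426, 43).
The posterior predictive for a window of length T is Negative Binomial with variance T·α'·(β'+T)/β'² = 3·426·46/1849 = 58788/1849.

58788/1849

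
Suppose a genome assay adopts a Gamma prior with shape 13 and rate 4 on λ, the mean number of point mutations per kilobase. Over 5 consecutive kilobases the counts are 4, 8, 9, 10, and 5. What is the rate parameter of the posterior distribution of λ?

Total count: 4 + 8 + 9 + 10 + 5 = 36.
Total exposure: 5 kilobases.
Posterior: α' = 13 + 36 = 49, β' = 4 + 5 = 9.

9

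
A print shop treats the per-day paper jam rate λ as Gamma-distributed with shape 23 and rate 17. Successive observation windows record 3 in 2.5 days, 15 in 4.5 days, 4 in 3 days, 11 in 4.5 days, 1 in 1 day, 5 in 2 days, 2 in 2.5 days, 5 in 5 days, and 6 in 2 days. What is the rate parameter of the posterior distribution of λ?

44

Total count: 3 + 15 + 4 + 11 + 1 + 5 + 2 + 5 + 6 = 52.
Total exposure: 2.5 + 4.5 + 3 + 4.5 + 1 + 2 + 2.5 + 5 + 2 = 27 days.
The Gamma prior is conjugate for the Poisson rate, so λ | data ~ Gamma(23+52, 17+27) = Gamma(75, 44).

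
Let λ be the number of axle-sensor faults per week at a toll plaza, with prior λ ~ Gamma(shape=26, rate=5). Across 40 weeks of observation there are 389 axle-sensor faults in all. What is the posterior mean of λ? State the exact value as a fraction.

83/9

Total count 389 over total exposure 40 weeks.
Gamma(α, β) with Poisson data over total exposure Σt gives posterior Gamma(α+Σx, β+Σt) = Gamma(415, 45).
Posterior mean = α'/β' = 415/45 = 83/9.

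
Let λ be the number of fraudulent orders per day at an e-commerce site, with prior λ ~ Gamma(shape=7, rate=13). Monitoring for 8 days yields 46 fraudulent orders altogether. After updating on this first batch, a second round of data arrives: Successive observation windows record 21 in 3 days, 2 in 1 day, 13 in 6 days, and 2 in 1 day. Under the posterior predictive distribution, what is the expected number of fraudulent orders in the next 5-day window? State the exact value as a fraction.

Total count 46 over total exposure 8 days.
After the first batch: Gamma(7 + 46, 13 + 8) = Gamma(53, 21).
Total count: 21 + 2 + 13 + 2 = 38.
Total exposure: 3 + 1 + 6 + 1 = 11 days.
After the second batch: Gamma(53 + 38, 21 + 11) = Gamma(91, 32).
Predictive mean over a 5-day window = T·E[λ|data] = 5·91/32 = 455/32.

455/32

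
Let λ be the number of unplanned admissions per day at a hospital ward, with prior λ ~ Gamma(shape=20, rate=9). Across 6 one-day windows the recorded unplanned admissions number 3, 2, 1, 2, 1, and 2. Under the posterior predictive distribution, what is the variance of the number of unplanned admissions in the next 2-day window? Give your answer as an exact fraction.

Total count: 3 + 2 + 1 + 2 + 1 + 2 = 11.
Total exposure: 6 days.
Conjugate update: add total count to the shape and total exposure to the rate, giving Gamma(31, 15).
The posterior predictive for a window of length T is Negative Binomial with variance T·α'·(β'+T)/β'² = 2·31·17/225 = 1054/225.

1054/225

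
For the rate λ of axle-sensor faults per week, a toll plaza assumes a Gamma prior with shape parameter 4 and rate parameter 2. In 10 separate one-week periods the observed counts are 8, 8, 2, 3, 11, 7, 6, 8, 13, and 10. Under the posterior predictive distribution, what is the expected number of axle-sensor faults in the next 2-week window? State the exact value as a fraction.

40/3

Total count: 8 + 8 + 2 + 3 + 11 + 7 + 6 + 8 + 13 + 10 = 76.
Total exposure: 10 weeks.
Conjugate update: add total count to the shape and total exposure to the rate, giving Gamma(80, 12).
Predictive mean over a 2-week window = T·E[λ|data] = 2·80/12 = 40/3.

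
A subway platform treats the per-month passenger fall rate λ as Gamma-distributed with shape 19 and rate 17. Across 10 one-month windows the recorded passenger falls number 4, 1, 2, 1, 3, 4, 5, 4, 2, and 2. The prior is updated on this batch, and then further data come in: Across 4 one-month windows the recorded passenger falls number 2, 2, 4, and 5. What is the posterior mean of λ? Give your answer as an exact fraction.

60/31

Total count: 4 + 1 + 2 + 1 + 3 + 4 + 5 + 4 + 2 + 2 = 28.
Total exposure: 10 months.
After the first batch: Gamma(19 + 28, 17 + 10) = Gamma(47, 27).
Total count: 2 + 2 + 4 + 5 = 13.
Total exposure: 4 months.
After the second batch: Gamma(47 + 13, 27 + 4) = Gamma(60, 31).
Posterior mean = α'/β' = 60/31.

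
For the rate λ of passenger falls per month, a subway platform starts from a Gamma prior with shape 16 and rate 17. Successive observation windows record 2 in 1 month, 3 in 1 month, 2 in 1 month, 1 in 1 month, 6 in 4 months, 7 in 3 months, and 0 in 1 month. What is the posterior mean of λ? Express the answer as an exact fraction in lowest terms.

Total count: 2 + 3 + 2 + 1 + 6 + 7 + 0 = 21.
Total exposure: 1 + 1 + 1 + 1 + 4 + 3 + 1 = 12 months.
The Gamma prior is conjugate for the Poisson rate, so λ | data ~ Gamma(16+21, 17+12) = Gamma(37, 29).
Posterior mean = α'/β' = 37/29.

37/29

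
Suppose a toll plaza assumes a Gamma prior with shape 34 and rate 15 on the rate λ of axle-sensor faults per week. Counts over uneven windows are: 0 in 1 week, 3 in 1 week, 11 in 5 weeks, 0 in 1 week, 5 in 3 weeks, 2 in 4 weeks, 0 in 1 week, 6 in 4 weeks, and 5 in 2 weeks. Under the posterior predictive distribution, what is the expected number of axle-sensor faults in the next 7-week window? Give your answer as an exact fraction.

Total count: 0 + 3 + 11 + 0 + 5 + 2 + 0 + 6 + 5 = 32.
Total exposure: 1 + 1 + 5 + 1 + 3 + 4 + 1 + 4 + 2 = 22 weeks.
The Gamma prior is conjugate for the Poisson rate, so λ | data ~ Gamma(34+32, 15+22) = Gamma(66, 37).
Predictive mean over a 7-week window = T·E[λ|data] = 7·66/37 = 462/37.

462/37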